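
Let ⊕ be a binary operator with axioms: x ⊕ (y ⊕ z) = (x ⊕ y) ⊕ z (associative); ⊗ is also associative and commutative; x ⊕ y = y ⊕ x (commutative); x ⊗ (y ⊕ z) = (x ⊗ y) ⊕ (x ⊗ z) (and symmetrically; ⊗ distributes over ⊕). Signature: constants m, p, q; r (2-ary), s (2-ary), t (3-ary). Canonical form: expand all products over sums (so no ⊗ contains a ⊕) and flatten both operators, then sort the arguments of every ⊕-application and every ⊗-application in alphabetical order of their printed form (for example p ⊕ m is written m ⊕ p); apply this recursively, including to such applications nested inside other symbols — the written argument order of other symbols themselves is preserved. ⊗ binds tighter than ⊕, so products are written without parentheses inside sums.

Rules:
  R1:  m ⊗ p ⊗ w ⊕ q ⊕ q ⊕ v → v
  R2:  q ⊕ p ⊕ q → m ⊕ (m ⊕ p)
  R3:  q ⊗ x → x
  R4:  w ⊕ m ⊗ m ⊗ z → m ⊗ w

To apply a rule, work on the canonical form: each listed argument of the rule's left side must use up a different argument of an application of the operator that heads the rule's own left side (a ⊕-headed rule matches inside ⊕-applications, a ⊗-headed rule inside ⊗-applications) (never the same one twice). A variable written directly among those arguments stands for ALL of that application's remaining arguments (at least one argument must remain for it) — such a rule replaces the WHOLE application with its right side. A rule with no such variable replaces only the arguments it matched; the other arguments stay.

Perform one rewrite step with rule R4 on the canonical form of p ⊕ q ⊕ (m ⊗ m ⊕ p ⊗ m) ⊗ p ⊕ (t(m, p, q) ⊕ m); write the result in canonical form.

Answer: m ⊗ m ⊕ m ⊗ m ⊗ p ⊗ p ⊕ m ⊗ p ⊕ m ⊗ q ⊕ m ⊗ t(m, p, q)

Derivation:
Canonical form:  m ⊕ m ⊗ m ⊗ p ⊕ m ⊗ p ⊗ p ⊕ p ⊕ q ⊕ t(m, p, q)
R4 matches:  uses m ⊗ m ⊗ p;  w := m ⊕ m ⊗ p ⊗ p ⊕ p ⊕ q ⊕ t(m, p, q), z := p
Every leftover argument binds to the variable; the entire application is replaced.
Result:  m ⊗ m ⊕ m ⊗ m ⊗ p ⊗ p ⊕ m ⊗ p ⊕ m ⊗ q ⊕ m ⊗ t(m, p, q)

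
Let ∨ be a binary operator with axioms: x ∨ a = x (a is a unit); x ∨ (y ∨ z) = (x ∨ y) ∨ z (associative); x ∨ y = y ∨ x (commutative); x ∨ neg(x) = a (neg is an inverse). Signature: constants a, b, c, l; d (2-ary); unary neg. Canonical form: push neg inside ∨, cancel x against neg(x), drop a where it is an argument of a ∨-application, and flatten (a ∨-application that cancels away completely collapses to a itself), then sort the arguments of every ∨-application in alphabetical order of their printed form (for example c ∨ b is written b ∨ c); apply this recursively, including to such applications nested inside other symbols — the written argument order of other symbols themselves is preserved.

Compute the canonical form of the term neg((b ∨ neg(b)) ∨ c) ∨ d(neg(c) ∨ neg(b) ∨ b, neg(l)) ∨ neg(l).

Push neg inside:  distribute neg over ∨ and collapse double neg
Inverses cancel:  b cancels
Collect terms:  neg(c) ∨ d(neg(c), neg(l)) ∨ neg(l)
Order the arguments:  d(neg(c), neg(l)) ∨ neg(c) ∨ neg(l)

Answer: d(neg(c), neg(l)) ∨ neg(c) ∨ neg(l)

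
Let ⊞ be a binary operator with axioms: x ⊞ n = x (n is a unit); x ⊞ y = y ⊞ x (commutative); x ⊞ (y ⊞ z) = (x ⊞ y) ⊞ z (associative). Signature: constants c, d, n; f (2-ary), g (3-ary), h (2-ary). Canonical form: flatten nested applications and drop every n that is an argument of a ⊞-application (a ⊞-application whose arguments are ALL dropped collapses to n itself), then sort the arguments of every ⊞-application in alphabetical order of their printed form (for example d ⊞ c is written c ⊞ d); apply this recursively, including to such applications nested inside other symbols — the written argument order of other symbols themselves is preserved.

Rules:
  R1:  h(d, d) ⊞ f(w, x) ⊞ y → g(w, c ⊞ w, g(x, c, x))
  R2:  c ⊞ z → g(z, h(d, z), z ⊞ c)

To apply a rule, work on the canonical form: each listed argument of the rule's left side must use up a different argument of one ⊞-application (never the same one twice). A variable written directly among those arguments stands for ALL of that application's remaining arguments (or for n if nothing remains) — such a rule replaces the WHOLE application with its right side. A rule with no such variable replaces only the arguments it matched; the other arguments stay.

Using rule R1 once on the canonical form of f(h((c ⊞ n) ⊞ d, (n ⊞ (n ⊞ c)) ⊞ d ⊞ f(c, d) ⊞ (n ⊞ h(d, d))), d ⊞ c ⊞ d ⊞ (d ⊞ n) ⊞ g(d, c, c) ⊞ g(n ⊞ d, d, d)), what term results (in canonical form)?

Canonical form:  f(h(c ⊞ d, c ⊞ d ⊞ f(c, d) ⊞ h(d, d)), c ⊞ d ⊞ d ⊞ d ⊞ g(d, c, c) ⊞ g(d, d, d))
R1 matches:  uses f(c, d), h(d, d);  w := c, x := d, y := c ⊞ d
The extension variable absorbs all remaining arguments, so the whole application is rewritten.
Giving:  f(h(c ⊞ d, g(c, c ⊞ c, g(d, c, d))), c ⊞ d ⊞ d ⊞ d ⊞ g(d, c, c) ⊞ g(d, d, d))

Answer: f(h(c ⊞ d, g(c, c ⊞ c, g(d, c, d))), c ⊞ d ⊞ d ⊞ d ⊞ g(d, c, c) ⊞ g(d, d, d))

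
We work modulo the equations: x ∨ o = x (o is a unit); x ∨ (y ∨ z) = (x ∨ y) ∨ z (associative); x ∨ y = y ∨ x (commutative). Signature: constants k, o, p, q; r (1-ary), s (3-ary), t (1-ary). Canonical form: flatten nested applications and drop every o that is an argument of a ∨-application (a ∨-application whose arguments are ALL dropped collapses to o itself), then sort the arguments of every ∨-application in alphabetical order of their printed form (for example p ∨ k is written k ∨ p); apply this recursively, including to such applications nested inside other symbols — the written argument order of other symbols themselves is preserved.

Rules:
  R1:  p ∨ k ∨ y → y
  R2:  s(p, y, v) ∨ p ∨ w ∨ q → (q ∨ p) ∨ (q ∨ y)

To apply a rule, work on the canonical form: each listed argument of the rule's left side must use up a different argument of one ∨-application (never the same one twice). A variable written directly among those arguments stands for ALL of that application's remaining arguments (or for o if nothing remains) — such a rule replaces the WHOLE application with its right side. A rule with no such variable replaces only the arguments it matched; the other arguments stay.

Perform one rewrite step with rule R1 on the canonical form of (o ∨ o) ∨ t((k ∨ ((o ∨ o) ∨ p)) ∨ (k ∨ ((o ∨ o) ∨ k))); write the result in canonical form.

Canonical form:  t(k ∨ k ∨ k ∨ p)
R1 matches:  uses k, p;  y := k ∨ k
Every leftover argument binds to the variable; the entire application is replaced.
Result:  t(k ∨ k)

Answer: t(k ∨ k)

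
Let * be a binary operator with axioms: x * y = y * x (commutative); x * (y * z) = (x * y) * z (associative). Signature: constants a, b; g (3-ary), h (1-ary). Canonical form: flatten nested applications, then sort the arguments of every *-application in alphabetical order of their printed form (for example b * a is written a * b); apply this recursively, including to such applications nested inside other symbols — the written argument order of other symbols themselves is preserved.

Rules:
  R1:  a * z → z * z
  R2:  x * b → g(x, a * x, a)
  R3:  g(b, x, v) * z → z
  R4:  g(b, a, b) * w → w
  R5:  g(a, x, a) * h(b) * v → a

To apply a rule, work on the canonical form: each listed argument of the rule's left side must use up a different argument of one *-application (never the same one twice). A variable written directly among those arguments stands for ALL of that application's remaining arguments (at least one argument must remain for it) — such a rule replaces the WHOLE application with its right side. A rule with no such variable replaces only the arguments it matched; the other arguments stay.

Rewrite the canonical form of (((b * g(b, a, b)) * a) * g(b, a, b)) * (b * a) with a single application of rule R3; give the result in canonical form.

Canonical form:  a * a * b * b * g(b, a, b) * g(b, a, b)
Match R3:  consume g(b, a, b);  v := b, x := a, z := a * a * b * b * g(b, a, b)
Every leftover argument binds to the variable; the entire application is replaced.
Result:  a * a * b * b * g(b, a, b)

Answer: a * a * b * b * g(b, a, b)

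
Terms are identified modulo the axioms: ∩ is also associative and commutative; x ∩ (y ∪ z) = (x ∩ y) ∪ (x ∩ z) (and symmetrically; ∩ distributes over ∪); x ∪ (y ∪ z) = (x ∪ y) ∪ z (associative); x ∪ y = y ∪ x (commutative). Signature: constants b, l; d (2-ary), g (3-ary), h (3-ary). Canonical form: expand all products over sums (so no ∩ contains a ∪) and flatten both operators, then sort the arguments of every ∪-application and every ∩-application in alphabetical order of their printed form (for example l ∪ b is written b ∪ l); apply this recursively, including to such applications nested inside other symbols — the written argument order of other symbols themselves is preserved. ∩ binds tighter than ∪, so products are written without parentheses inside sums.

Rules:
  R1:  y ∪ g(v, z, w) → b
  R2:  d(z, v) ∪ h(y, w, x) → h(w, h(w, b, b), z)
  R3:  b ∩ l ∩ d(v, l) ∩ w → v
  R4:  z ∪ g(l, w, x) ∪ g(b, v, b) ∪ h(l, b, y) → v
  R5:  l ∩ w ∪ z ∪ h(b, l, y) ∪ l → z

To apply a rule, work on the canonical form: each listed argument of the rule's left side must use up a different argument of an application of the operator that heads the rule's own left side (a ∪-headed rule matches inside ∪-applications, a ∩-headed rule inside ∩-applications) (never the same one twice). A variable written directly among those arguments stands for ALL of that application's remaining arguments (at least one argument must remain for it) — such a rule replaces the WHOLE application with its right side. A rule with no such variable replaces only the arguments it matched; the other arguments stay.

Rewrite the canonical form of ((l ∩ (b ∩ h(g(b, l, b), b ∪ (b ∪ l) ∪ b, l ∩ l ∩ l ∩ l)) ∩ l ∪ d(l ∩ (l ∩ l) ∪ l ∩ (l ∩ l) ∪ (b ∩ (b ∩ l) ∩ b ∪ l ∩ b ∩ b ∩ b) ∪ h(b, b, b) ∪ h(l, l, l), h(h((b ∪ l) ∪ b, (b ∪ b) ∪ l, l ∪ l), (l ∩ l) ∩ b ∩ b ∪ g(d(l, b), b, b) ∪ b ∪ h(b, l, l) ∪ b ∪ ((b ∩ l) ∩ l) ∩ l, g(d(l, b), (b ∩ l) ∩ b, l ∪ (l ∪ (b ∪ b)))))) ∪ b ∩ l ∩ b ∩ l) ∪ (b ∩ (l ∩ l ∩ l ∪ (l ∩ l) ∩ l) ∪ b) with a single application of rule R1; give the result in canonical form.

Canonical form:  b ∪ b ∩ b ∩ l ∩ l ∪ b ∩ h(g(b, l, b), b ∪ b ∪ b ∪ l, l ∩ l ∩ l ∩ l) ∩ l ∩ l ∪ b ∩ l ∩ l ∩ l ∪ b ∩ l ∩ l ∩ l ∪ d(b ∩ b ∩ b ∩ l ∪ b ∩ b ∩ b ∩ l ∪ h(b, b, b) ∪ h(l, l, l) ∪ l ∩ l ∩ l ∪ l ∩ l ∩ l, h(h(b ∪ b ∪ l, b ∪ b ∪ l, l ∪ l), b ∪ b ∪ b ∩ b ∩ l ∩ l ∪ b ∩ l ∩ l ∩ l ∪ g(d(l, b), b, b) ∪ h(b, l, l), g(d(l, b), b ∩ b ∩ l, b ∪ b ∪ l ∪ l)))
Match R1:  consume g(d(l, b), b, b);  v := d(l, b), w := b, y := b ∪ b ∪ b ∩ b ∩ l ∩ l ∪ b ∩ l ∩ l ∩ l ∪ h(b, l, l), z := b
The variable takes the whole remainder — replace the entire application.
New term:  b ∪ b ∩ b ∩ l ∩ l ∪ b ∩ h(g(b, l, b), b ∪ b ∪ b ∪ l, l ∩ l ∩ l ∩ l) ∩ l ∩ l ∪ b ∩ l ∩ l ∩ l ∪ b ∩ l ∩ l ∩ l ∪ d(b ∩ b ∩ b ∩ l ∪ b ∩ b ∩ b ∩ l ∪ h(b, b, b) ∪ h(l, l, l) ∪ l ∩ l ∩ l ∪ l ∩ l ∩ l, h(h(b ∪ b ∪ l, b ∪ b ∪ l, l ∪ l), b, g(d(l, b), b ∩ b ∩ l, b ∪ b ∪ l ∪ l)))

Answer: b ∪ b ∩ b ∩ l ∩ l ∪ b ∩ h(g(b, l, b), b ∪ b ∪ b ∪ l, l ∩ l ∩ l ∩ l) ∩ l ∩ l ∪ b ∩ l ∩ l ∩ l ∪ b ∩ l ∩ l ∩ l ∪ d(b ∩ b ∩ b ∩ l ∪ b ∩ b ∩ b ∩ l ∪ h(b, b, b) ∪ h(l, l, l) ∪ l ∩ l ∩ l ∪ l ∩ l ∩ l, h(h(b ∪ b ∪ l, b ∪ b ∪ l, l ∪ l), b, g(d(l, b), b ∩ b ∩ l, b ∪ b ∪ l ∪ l)))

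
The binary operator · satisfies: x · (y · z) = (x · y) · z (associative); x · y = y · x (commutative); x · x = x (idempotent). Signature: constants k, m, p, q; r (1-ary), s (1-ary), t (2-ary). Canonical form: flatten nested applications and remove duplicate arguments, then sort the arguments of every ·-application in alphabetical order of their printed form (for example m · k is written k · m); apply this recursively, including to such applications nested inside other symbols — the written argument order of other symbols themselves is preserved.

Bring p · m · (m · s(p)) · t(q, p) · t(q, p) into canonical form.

Answer: m · p · s(p) · t(q, p)

Derivation:
Un-nest:  p · m · m · s(p) · t(q, p) · t(q, p)
Deduplicate:  drop duplicate m, t(q, p)
Order the arguments:  m · p · s(p) · t(q, p)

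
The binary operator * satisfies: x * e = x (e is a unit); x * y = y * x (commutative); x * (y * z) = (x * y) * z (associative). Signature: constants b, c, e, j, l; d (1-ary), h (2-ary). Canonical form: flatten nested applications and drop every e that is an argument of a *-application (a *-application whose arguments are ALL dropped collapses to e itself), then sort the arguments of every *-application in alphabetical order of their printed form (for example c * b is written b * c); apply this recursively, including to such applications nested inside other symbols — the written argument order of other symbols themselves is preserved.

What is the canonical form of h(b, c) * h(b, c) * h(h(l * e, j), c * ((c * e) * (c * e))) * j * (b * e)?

Answer: b * h(b, c) * h(b, c) * h(h(l, j), c * c * c) * j

Derivation:
Un-nest:  h(b, c) * h(b, c) * h(h(l * e, j), c * ((c * e) * (c * e))) * j * b * e
Inside:  h(h(l * e, j), c * ((c * e) * (c * e)))  →  h(h(l, j), c * c * c)
Units out:  drop e
Order the arguments:  b * h(b, c) * h(b, c) * h(h(l, j), c * c * c) * j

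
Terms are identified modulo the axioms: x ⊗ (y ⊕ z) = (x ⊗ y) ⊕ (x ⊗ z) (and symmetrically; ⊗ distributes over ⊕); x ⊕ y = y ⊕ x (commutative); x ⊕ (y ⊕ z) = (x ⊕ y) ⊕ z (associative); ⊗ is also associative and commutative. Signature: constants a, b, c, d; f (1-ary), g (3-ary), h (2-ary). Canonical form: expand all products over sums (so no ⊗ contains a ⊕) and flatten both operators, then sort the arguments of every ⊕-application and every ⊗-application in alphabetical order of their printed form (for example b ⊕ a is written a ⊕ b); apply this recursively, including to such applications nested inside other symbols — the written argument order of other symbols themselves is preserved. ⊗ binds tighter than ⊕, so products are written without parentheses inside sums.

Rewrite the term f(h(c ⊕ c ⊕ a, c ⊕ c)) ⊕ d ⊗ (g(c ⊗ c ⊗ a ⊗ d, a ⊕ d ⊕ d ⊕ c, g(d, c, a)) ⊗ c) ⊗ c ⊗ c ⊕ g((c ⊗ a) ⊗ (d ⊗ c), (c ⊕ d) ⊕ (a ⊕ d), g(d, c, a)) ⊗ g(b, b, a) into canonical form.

Answer: c ⊗ c ⊗ c ⊗ d ⊗ g(a ⊗ c ⊗ c ⊗ d, a ⊕ c ⊕ d ⊕ d, g(d, c, a)) ⊕ f(h(a ⊕ c ⊕ c, c ⊕ c)) ⊕ g(a ⊗ c ⊗ c ⊗ d, a ⊕ c ⊕ d ⊕ d, g(d, c, a)) ⊗ g(b, b, a)

Derivation:
Un-nest:  f(h(a ⊕ c ⊕ c, c ⊕ c)) ⊕ c ⊗ c ⊗ c ⊗ d ⊗ g(a ⊗ c ⊗ c ⊗ d, a ⊕ c ⊕ d ⊕ d, g(d, c, a)) ⊕ g(a ⊗ c ⊗ c ⊗ d, a ⊕ c ⊕ d ⊕ d, g(d, c, a)) ⊗ g(b, b, a)
Sort:  c ⊗ c ⊗ c ⊗ d ⊗ g(a ⊗ c ⊗ c ⊗ d, a ⊕ c ⊕ d ⊕ d, g(d, c, a)) ⊕ f(h(a ⊕ c ⊕ c, c ⊕ c)) ⊕ g(a ⊗ c ⊗ c ⊗ d, a ⊕ c ⊕ d ⊕ d, g(d, c, a)) ⊗ g(b, b, a)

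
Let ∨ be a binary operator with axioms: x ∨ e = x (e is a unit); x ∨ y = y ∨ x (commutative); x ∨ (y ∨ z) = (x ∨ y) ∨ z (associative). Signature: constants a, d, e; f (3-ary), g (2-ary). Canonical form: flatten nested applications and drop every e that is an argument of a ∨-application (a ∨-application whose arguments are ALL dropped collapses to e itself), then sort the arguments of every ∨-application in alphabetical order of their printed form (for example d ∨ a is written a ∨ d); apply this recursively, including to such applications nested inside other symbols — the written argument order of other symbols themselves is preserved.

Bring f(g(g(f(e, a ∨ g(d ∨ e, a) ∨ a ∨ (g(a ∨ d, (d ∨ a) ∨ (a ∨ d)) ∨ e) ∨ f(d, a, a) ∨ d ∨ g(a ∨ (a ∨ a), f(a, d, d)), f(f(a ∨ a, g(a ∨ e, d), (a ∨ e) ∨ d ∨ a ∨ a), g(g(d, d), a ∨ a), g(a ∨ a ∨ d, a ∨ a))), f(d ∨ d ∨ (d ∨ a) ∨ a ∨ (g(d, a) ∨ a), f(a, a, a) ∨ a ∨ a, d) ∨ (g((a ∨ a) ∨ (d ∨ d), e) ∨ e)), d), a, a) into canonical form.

Answer: f(g(g(f(e, a ∨ a ∨ d ∨ f(d, a, a) ∨ g(a ∨ a ∨ a, f(a, d, d)) ∨ g(a ∨ d, a ∨ a ∨ d ∨ d) ∨ g(d, a), f(f(a ∨ a, g(a, d), a ∨ a ∨ a ∨ d), g(g(d, d), a ∨ a), g(a ∨ a ∨ d, a ∨ a))), f(a ∨ a ∨ a ∨ d ∨ d ∨ d ∨ g(d, a), a ∨ a ∨ f(a, a, a), d) ∨ g(a ∨ a ∨ d ∨ d, e)), d), a, a)

Derivation:
Descend into:  a ∨ g(d ∨ e, a) ∨ a ∨ (g(a ∨ d, (d ∨ a) ∨ (a ∨ d)) ∨ e) ∨ f(d, a, a) ∨ d ∨ g(a ∨ (a ∨ a), f(a, d, d))
Un-nest:  a ∨ g(d ∨ e, a) ∨ a ∨ g(a ∨ d, (d ∨ a) ∨ (a ∨ d)) ∨ e ∨ f(d, a, a) ∨ d ∨ g(a ∨ (a ∨ a), f(a, d, d))
Canonicalize subterm:  g(d ∨ e, a)  →  g(d, a)
Inside:  g(a ∨ d, (d ∨ a) ∨ (a ∨ d))  →  g(a ∨ d, a ∨ a ∨ d ∨ d)
Inside:  g(a ∨ (a ∨ a), f(a, d, d))  →  g(a ∨ a ∨ a, f(a, d, d))
Unit:  drop e
Sort:  a ∨ a ∨ d ∨ f(d, a, a) ∨ g(a ∨ a ∨ a, f(a, d, d)) ∨ g(a ∨ d, a ∨ a ∨ d ∨ d) ∨ g(d, a)
Put back:  f(g(g(f(e, a ∨ a ∨ d ∨ f(d, a, a) ∨ g(a ∨ a ∨ a, f(a, d, d)) ∨ g(a ∨ d, a ∨ a ∨ d ∨ d) ∨ g(d, a), f(f(a ∨ a, g(a, d), a ∨ a ∨ a ∨ d), g(g(d, d), a ∨ a), g(a ∨ a ∨ d, a ∨ a))), f(a ∨ a ∨ a ∨ d ∨ d ∨ d ∨ g(d, a), a ∨ a ∨ f(a, a, a), d) ∨ g(a ∨ a ∨ d ∨ d, e)), d), a, a)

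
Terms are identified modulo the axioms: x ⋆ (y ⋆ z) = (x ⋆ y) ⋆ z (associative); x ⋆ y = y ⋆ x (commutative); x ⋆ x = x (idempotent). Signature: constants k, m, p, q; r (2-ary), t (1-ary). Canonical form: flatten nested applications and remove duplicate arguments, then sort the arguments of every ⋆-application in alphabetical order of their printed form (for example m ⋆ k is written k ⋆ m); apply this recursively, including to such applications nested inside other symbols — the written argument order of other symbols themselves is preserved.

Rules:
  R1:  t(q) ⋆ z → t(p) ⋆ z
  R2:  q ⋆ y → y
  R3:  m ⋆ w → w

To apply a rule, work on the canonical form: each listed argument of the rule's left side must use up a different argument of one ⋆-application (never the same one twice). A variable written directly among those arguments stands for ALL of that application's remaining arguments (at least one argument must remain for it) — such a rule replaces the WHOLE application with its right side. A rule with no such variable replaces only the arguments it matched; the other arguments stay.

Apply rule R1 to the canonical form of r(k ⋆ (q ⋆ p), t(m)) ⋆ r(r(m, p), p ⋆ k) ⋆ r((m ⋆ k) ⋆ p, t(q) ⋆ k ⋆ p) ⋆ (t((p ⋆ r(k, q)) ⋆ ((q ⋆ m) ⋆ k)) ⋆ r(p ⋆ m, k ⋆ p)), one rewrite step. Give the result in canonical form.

Canonical form:  r(k ⋆ m ⋆ p, k ⋆ p ⋆ t(q)) ⋆ r(k ⋆ p ⋆ q, t(m)) ⋆ r(m ⋆ p, k ⋆ p) ⋆ r(r(m, p), k ⋆ p) ⋆ t(k ⋆ m ⋆ p ⋆ q ⋆ r(k, q))
Apply R1:  consuming t(q);  z := k ⋆ p
The variable takes the whole remainder — replace the entire application.
New term:  r(k ⋆ m ⋆ p, k ⋆ p ⋆ t(p)) ⋆ r(k ⋆ p ⋆ q, t(m)) ⋆ r(m ⋆ p, k ⋆ p) ⋆ r(r(m, p), k ⋆ p) ⋆ t(k ⋆ m ⋆ p ⋆ q ⋆ r(k, q))

Answer: r(k ⋆ m ⋆ p, k ⋆ p ⋆ t(p)) ⋆ r(k ⋆ p ⋆ q, t(m)) ⋆ r(m ⋆ p, k ⋆ p) ⋆ r(r(m, p), k ⋆ p) ⋆ t(k ⋆ m ⋆ p ⋆ q ⋆ r(k, q))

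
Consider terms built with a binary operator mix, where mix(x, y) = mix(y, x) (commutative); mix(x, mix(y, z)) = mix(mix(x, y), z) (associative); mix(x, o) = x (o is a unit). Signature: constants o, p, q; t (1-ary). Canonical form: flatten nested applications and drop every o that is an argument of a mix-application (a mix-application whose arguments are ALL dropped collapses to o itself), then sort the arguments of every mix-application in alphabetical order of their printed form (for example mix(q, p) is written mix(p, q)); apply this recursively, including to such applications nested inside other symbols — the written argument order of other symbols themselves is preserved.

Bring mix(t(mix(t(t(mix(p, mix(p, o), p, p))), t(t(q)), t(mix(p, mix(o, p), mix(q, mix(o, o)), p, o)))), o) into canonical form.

Canonicalize subterm:  t(mix(t(t(mix(p, mix(p, o), p, p))), t(t(q)), t(mix(p, mix(o, p), mix(q, mix(o, o)), p, o))))  →  t(mix(t(mix(p, p, p, q)), t(t(mix(p, p, p, p))), t(t(q))))
Units out:  drop o
Sort arguments:  t(mix(t(mix(p, p, p, q)), t(t(mix(p, p, p, p))), t(t(q))))

Answer: t(mix(t(mix(p, p, p, q)), t(t(mix(p, p, p, p))), t(t(q))))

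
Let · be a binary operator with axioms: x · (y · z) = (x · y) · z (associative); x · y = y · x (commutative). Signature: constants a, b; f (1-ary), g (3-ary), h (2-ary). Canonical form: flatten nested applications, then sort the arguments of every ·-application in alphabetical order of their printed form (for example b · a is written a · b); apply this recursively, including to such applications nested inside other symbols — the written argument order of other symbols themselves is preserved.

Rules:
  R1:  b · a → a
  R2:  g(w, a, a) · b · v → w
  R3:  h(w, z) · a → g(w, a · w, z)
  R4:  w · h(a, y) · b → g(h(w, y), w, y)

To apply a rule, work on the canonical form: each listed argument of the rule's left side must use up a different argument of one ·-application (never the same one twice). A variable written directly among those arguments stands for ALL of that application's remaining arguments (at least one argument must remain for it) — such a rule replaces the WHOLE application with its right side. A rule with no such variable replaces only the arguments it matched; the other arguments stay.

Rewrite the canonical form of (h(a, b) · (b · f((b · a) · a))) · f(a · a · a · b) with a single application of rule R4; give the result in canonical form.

Canonical form:  b · f(a · a · a · b) · f(a · a · b) · h(a, b)
R4 matches:  uses b, h(a, b);  w := f(a · a · a · b) · f(a · a · b), y := b
The variable takes the whole remainder — replace the entire application.
New term:  g(h(f(a · a · a · b) · f(a · a · b), b), f(a · a · a · b) · f(a · a · b), b)

Answer: g(h(f(a · a · a · b) · f(a · a · b), b), f(a · a · a · b) · f(a · a · b), b)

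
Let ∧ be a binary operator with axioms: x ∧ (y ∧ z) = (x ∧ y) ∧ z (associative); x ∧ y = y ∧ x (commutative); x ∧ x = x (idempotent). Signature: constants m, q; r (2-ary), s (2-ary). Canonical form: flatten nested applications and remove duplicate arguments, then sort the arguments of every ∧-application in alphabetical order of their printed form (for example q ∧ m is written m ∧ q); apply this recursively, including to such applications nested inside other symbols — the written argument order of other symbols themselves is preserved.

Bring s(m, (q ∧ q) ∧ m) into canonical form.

Answer: s(m, m ∧ q)

Derivation:
Work inside:  (q ∧ q) ∧ m
Un-nest:  q ∧ q ∧ m
Drop duplicates:  drop duplicate q
Order the arguments:  m ∧ q
Reassemble:  s(m, m ∧ q)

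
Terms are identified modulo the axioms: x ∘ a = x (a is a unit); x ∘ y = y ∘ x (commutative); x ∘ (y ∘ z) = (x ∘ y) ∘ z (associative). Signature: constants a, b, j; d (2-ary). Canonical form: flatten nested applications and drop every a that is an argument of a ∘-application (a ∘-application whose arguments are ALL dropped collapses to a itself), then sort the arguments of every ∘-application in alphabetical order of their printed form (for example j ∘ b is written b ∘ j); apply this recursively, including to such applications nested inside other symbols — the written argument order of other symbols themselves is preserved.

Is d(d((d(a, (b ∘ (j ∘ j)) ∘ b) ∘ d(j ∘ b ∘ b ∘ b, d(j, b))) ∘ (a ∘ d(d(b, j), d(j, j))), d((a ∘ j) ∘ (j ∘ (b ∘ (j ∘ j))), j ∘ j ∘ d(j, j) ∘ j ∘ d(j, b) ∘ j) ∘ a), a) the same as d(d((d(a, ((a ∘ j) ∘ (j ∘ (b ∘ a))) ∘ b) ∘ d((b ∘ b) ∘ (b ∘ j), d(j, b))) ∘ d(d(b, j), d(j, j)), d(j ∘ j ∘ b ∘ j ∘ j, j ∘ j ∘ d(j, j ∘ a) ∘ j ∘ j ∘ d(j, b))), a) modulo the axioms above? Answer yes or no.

Answer: yes — both canonical forms are d(d(d(a, b ∘ b ∘ j ∘ j) ∘ d(b ∘ b ∘ b ∘ j, d(j, b)) ∘ d(d(b, j), d(j, j)), d(b ∘ j ∘ j ∘ j ∘ j, d(j, b) ∘ d(j, j) ∘ j ∘ j ∘ j ∘ j)), a)

Derivation:
Left:  d(d((d(a, (b ∘ (j ∘ j)) ∘ b) ∘ d(j ∘ b ∘ b ∘ b, d(j, b))) ∘ (a ∘ d(d(b, j), d(j, j))), d((a ∘ j) ∘ (j ∘ (b ∘ (j ∘ j))), j ∘ j ∘ d(j, j) ∘ j ∘ d(j, b) ∘ j) ∘ a), a)
  Focus inside:  (d(a, (b ∘ (j ∘ j)) ∘ b) ∘ d(j ∘ b ∘ b ∘ b, d(j, b))) ∘ (a ∘ d(d(b, j), d(j, j)))
  Un-nest:  d(a, (b ∘ (j ∘ j)) ∘ b) ∘ d(j ∘ b ∘ b ∘ b, d(j, b)) ∘ a ∘ d(d(b, j), d(j, j))
  Simplify inside:  d(a, (b ∘ (j ∘ j)) ∘ b)  →  d(a, b ∘ b ∘ j ∘ j)
  Inside:  d(j ∘ b ∘ b ∘ b, d(j, b))  →  d(b ∘ b ∘ b ∘ j, d(j, b))
  Drop the unit:  drop a
  Sort arguments:  d(a, b ∘ b ∘ j ∘ j) ∘ d(b ∘ b ∘ b ∘ j, d(j, b)) ∘ d(d(b, j), d(j, j))
  Rebuild:  d(d(d(a, b ∘ b ∘ j ∘ j) ∘ d(b ∘ b ∘ b ∘ j, d(j, b)) ∘ d(d(b, j), d(j, j)), d(b ∘ j ∘ j ∘ j ∘ j, d(j, b) ∘ d(j, j) ∘ j ∘ j ∘ j ∘ j)), a)
Right:  d(d((d(a, ((a ∘ j) ∘ (j ∘ (b ∘ a))) ∘ b) ∘ d((b ∘ b) ∘ (b ∘ j), d(j, b))) ∘ d(d(b, j), d(j, j)), d(j ∘ j ∘ b ∘ j ∘ j, j ∘ j ∘ d(j, j ∘ a) ∘ j ∘ j ∘ d(j, b))), a)
  Work inside:  (d(a, ((a ∘ j) ∘ (j ∘ (b ∘ a))) ∘ b) ∘ d((b ∘ b) ∘ (b ∘ j), d(j, b))) ∘ d(d(b, j), d(j, j))
  Flatten:  d(a, ((a ∘ j) ∘ (j ∘ (b ∘ a))) ∘ b) ∘ d((b ∘ b) ∘ (b ∘ j), d(j, b)) ∘ d(d(b, j), d(j, j))
  Canonicalize subterm:  d(a, ((a ∘ j) ∘ (j ∘ (b ∘ a))) ∘ b)  →  d(a, b ∘ b ∘ j ∘ j)
  Canonicalize subterm:  d((b ∘ b) ∘ (b ∘ j), d(j, b))  →  d(b ∘ b ∘ b ∘ j, d(j, b))
  Sort arguments:  d(a, b ∘ b ∘ j ∘ j) ∘ d(b ∘ b ∘ b ∘ j, d(j, b)) ∘ d(d(b, j), d(j, j))
  Put back:  d(d(d(a, b ∘ b ∘ j ∘ j) ∘ d(b ∘ b ∘ b ∘ j, d(j, b)) ∘ d(d(b, j), d(j, j)), d(b ∘ j ∘ j ∘ j ∘ j, d(j, b) ∘ d(j, j) ∘ j ∘ j ∘ j ∘ j)), a)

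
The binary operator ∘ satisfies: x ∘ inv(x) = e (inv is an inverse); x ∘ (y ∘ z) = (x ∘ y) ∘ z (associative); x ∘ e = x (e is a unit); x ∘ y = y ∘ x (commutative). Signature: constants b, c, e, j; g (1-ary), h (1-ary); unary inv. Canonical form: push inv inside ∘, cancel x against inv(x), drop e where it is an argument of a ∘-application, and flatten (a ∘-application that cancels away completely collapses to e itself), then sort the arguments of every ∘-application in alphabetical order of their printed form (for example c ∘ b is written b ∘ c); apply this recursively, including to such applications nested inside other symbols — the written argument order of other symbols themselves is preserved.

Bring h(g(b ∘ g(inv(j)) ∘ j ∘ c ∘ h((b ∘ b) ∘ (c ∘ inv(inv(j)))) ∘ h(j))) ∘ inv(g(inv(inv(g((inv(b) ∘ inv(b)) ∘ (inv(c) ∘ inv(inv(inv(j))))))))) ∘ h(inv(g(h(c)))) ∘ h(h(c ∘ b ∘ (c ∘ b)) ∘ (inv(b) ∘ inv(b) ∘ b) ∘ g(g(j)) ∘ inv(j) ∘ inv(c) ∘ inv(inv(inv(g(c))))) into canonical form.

Push inv inside:  distribute inv over ∘ and collapse double inv
Collect:  h(g(b ∘ c ∘ g(inv(j)) ∘ h(b ∘ b ∘ c ∘ j) ∘ h(j) ∘ j)) ∘ inv(g(g(inv(b) ∘ inv(b) ∘ inv(c) ∘ inv(j)))) ∘ h(inv(g(h(c)))) ∘ h(g(g(j)) ∘ h(b ∘ b ∘ c ∘ c) ∘ inv(b) ∘ inv(c) ∘ inv(g(c)) ∘ inv(j))
Order the arguments:  h(g(b ∘ c ∘ g(inv(j)) ∘ h(b ∘ b ∘ c ∘ j) ∘ h(j) ∘ j)) ∘ h(g(g(j)) ∘ h(b ∘ b ∘ c ∘ c) ∘ inv(b) ∘ inv(c) ∘ inv(g(c)) ∘ inv(j)) ∘ h(inv(g(h(c)))) ∘ inv(g(g(inv(b) ∘ inv(b) ∘ inv(c) ∘ inv(j))))

Answer: h(g(b ∘ c ∘ g(inv(j)) ∘ h(b ∘ b ∘ c ∘ j) ∘ h(j) ∘ j)) ∘ h(g(g(j)) ∘ h(b ∘ b ∘ c ∘ c) ∘ inv(b) ∘ inv(c) ∘ inv(g(c)) ∘ inv(j)) ∘ h(inv(g(h(c)))) ∘ inv(g(g(inv(b) ∘ inv(b) ∘ inv(c) ∘ inv(j))))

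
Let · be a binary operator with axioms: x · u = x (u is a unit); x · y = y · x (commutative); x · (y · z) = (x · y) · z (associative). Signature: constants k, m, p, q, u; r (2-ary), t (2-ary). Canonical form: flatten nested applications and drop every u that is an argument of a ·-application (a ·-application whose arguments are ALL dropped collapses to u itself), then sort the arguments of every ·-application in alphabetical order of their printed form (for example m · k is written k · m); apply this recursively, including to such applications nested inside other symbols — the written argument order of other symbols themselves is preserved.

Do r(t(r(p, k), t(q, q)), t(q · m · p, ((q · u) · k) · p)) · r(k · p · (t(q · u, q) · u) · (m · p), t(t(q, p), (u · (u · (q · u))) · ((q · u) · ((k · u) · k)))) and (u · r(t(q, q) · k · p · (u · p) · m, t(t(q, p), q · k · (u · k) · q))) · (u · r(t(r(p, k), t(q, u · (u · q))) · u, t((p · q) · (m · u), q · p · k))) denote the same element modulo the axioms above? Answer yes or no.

Left:  r(t(r(p, k), t(q, q)), t(q · m · p, ((q · u) · k) · p)) · r(k · p · (t(q · u, q) · u) · (m · p), t(t(q, p), (u · (u · (q · u))) · ((q · u) · ((k · u) · k))))
  Simplify inside:  r(t(r(p, k), t(q, q)), t(q · m · p, ((q · u) · k) · p))  →  r(t(r(p, k), t(q, q)), t(m · p · q, k · p · q))
  Inside:  r(k · p · (t(q · u, q) · u) · (m · p), t(t(q, p), (u · (u · (q · u))) · ((q · u) · ((k · u) · k))))  →  r(k · m · p · p · t(q, q), t(t(q, p), k · k · q · q))
  Sort:  r(k · m · p · p · t(q, q), t(t(q, p), k · k · q · q)) · r(t(r(p, k), t(q, q)), t(m · p · q, k · p · q))
Right:  (u · r(t(q, q) · k · p · (u · p) · m, t(t(q, p), q · k · (u · k) · q))) · (u · r(t(r(p, k), t(q, u · (u · q))) · u, t((p · q) · (m · u), q · p · k)))
  Flatten:  u · r(t(q, q) · k · p · (u · p) · m, t(t(q, p), q · k · (u · k) · q)) · u · r(t(r(p, k), t(q, u · (u · q))) · u, t((p · q) · (m · u), q · p · k))
  Simplify inside:  r(t(q, q) · k · p · (u · p) · m, t(t(q, p), q · k · (u · k) · q))  →  r(k · m · p · p · t(q, q), t(t(q, p), k · k · q · q))
  Canonicalize subterm:  r(t(r(p, k), t(q, u · (u · q))) · u, t((p · q) · (m · u), q · p · k))  →  r(t(r(p, k), t(q, q)), t(m · p · q, k · p · q))
  Unit:  drop u (×2)
  Order the arguments:  r(k · m · p · p · t(q, q), t(t(q, p), k · k · q · q)) · r(t(r(p, k), t(q, q)), t(m · p · q, k · p · q))

Answer: yes — both canonical forms are r(k · m · p · p · t(q, q), t(t(q, p), k · k · q · q)) · r(t(r(p, k), t(q, q)), t(m · p · q, k · p · q))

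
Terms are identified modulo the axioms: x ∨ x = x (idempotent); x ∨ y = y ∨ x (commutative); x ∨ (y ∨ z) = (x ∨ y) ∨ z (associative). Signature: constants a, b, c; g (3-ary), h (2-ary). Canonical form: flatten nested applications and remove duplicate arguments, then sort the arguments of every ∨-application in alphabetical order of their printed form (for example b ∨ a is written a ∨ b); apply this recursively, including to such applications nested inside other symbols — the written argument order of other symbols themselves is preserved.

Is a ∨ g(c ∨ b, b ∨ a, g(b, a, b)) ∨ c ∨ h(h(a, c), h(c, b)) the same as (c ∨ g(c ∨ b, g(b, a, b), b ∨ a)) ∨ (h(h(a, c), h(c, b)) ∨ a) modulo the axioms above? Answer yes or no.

Left:  a ∨ g(c ∨ b, b ∨ a, g(b, a, b)) ∨ c ∨ h(h(a, c), h(c, b))
  Inside:  g(c ∨ b, b ∨ a, g(b, a, b))  →  g(b ∨ c, a ∨ b, g(b, a, b))
  Sort:  a ∨ c ∨ g(b ∨ c, a ∨ b, g(b, a, b)) ∨ h(h(a, c), h(c, b))
Right:  (c ∨ g(c ∨ b, g(b, a, b), b ∨ a)) ∨ (h(h(a, c), h(c, b)) ∨ a)
  Flatten:  c ∨ g(c ∨ b, g(b, a, b), b ∨ a) ∨ h(h(a, c), h(c, b)) ∨ a
  Inside:  g(c ∨ b, g(b, a, b), b ∨ a)  →  g(b ∨ c, g(b, a, b), a ∨ b)
  Sort arguments:  a ∨ c ∨ g(b ∨ c, g(b, a, b), a ∨ b) ∨ h(h(a, c), h(c, b))

Answer: no — a ∨ c ∨ g(b ∨ c, a ∨ b, g(b, a, b)) ∨ h(h(a, c), h(c, b)) vs a ∨ c ∨ g(b ∨ c, g(b, a, b), a ∨ b) ∨ h(h(a, c), h(c, b))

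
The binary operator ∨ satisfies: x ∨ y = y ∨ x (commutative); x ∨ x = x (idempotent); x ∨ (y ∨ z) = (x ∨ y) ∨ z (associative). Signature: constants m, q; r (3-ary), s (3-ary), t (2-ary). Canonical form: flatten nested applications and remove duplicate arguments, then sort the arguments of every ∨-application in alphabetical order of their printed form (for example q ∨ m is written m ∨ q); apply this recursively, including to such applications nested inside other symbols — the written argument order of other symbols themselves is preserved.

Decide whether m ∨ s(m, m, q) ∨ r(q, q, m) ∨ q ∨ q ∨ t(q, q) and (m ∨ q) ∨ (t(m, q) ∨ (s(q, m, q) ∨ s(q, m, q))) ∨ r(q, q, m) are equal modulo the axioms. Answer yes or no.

Left:  m ∨ s(m, m, q) ∨ r(q, q, m) ∨ q ∨ q ∨ t(q, q)
  Deduplicate:  drop duplicate q
  Order the arguments:  m ∨ q ∨ r(q, q, m) ∨ s(m, m, q) ∨ t(q, q)
Right:  (m ∨ q) ∨ (t(m, q) ∨ (s(q, m, q) ∨ s(q, m, q))) ∨ r(q, q, m)
  Flatten:  m ∨ q ∨ t(m, q) ∨ s(q, m, q) ∨ s(q, m, q) ∨ r(q, q, m)
  Drop duplicates:  drop duplicate s(q, m, q)
  Sort:  m ∨ q ∨ r(q, q, m) ∨ s(q, m, q) ∨ t(m, q)

Answer: no — m ∨ q ∨ r(q, q, m) ∨ s(m, m, q) ∨ t(q, q) vs m ∨ q ∨ r(q, q, m) ∨ s(q, m, q) ∨ t(m, q)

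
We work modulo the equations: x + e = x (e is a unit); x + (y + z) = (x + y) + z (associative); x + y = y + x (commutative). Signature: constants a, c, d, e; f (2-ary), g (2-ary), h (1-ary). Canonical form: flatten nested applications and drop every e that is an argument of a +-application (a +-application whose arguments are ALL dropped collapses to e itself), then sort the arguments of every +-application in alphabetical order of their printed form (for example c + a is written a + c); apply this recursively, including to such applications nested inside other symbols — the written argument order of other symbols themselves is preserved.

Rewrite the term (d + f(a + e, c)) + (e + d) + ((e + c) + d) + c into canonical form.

Merge nested applications:  d + f(a + e, c) + e + d + e + c + d + c
Canonicalize subterm:  f(a + e, c)  →  f(a, c)
Unit:  drop e (×2)
Sort:  c + c + d + d + d + f(a, c)

Answer: c + c + d + d + d + f(a, c)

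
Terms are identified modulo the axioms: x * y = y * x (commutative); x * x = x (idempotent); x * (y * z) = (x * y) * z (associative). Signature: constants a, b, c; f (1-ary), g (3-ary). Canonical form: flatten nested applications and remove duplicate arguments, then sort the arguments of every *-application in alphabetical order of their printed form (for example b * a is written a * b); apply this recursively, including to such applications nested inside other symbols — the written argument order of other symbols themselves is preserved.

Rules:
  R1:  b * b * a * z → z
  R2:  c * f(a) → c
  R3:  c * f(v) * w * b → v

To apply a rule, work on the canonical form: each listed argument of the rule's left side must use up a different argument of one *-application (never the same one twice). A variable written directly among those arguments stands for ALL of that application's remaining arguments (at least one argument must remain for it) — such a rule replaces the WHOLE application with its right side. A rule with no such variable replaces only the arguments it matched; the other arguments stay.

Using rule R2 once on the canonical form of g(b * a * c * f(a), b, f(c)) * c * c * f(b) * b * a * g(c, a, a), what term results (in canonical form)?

Canonical form:  a * b * c * f(b) * g(a * b * c * f(a), b, f(c)) * g(c, a, a)
Apply R2:  consuming c, f(a)
New term:  a * b * c * f(b) * g(a * b * c, b, f(c)) * g(c, a, a)

Answer: a * b * c * f(b) * g(a * b * c, b, f(c)) * g(c, a, a)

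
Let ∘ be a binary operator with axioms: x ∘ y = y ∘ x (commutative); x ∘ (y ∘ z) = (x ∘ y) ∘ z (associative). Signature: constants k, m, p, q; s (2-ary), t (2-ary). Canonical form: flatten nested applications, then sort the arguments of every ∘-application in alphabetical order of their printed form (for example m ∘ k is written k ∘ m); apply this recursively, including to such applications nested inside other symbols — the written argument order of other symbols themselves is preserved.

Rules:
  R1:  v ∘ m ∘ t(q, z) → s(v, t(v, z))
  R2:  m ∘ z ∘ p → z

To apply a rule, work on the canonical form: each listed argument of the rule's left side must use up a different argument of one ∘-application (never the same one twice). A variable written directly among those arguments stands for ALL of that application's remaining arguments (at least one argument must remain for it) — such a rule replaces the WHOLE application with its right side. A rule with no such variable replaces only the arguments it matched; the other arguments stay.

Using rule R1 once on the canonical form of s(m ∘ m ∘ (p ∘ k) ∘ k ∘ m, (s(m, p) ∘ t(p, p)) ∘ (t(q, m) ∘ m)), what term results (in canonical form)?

Canonical form:  s(k ∘ k ∘ m ∘ m ∘ m ∘ p, m ∘ s(m, p) ∘ t(p, p) ∘ t(q, m))
Apply R1:  consuming m, t(q, m);  v := s(m, p) ∘ t(p, p), z := m
The variable takes the whole remainder — replace the entire application.
Giving:  s(k ∘ k ∘ m ∘ m ∘ m ∘ p, s(s(m, p) ∘ t(p, p), t(s(m, p) ∘ t(p, p), m)))

Answer: s(k ∘ k ∘ m ∘ m ∘ m ∘ p, s(s(m, p) ∘ t(p, p), t(s(m, p) ∘ t(p, p), m)))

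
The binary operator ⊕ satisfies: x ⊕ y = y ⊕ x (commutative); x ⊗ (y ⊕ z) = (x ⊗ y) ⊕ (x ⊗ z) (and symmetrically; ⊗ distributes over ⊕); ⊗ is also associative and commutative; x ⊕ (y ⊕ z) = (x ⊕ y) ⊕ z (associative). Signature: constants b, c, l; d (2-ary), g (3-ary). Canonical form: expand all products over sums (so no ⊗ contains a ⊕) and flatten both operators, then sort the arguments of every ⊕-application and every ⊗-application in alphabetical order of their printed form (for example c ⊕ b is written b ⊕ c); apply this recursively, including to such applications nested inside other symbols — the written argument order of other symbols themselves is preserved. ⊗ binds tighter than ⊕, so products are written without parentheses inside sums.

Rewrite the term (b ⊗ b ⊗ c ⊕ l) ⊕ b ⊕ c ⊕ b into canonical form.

Un-nest:  b ⊗ b ⊗ c ⊕ l ⊕ b ⊕ c ⊕ b
Order the arguments:  b ⊕ b ⊕ b ⊗ b ⊗ c ⊕ c ⊕ l

Answer: b ⊕ b ⊕ b ⊗ b ⊗ c ⊕ c ⊕ l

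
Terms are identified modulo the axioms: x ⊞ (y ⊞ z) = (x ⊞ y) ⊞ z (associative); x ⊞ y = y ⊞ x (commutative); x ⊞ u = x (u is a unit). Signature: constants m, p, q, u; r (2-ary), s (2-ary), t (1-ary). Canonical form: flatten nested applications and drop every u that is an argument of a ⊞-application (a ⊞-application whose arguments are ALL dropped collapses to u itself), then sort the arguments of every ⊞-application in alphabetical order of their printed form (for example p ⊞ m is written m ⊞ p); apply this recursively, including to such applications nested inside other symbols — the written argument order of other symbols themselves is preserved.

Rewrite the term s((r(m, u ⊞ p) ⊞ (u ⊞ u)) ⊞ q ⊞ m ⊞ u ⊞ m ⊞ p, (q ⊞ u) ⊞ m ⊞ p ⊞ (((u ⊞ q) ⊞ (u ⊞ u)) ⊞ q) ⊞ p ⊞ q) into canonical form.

Answer: s(m ⊞ m ⊞ p ⊞ q ⊞ r(m, p), m ⊞ p ⊞ p ⊞ q ⊞ q ⊞ q ⊞ q)

Derivation:
Work inside:  (q ⊞ u) ⊞ m ⊞ p ⊞ (((u ⊞ q) ⊞ (u ⊞ u)) ⊞ q) ⊞ p ⊞ q
Flatten:  q ⊞ u ⊞ m ⊞ p ⊞ u ⊞ q ⊞ u ⊞ u ⊞ q ⊞ p ⊞ q
Unit:  drop u (×4)
Sort arguments:  m ⊞ p ⊞ p ⊞ q ⊞ q ⊞ q ⊞ q
Rebuild:  s(m ⊞ m ⊞ p ⊞ q ⊞ r(m, p), m ⊞ p ⊞ p ⊞ q ⊞ q ⊞ q ⊞ q)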